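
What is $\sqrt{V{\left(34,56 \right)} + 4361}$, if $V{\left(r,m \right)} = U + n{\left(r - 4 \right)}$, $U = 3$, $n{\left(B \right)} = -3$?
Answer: $7 \sqrt{89} \approx 66.038$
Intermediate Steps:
$V{\left(r,m \right)} = 0$ ($V{\left(r,m \right)} = 3 - 3 = 0$)
$\sqrt{V{\left(34,56 \right)} + 4361} = \sqrt{0 + 4361} = \sqrt{4361} = 7 \sqrt{89}$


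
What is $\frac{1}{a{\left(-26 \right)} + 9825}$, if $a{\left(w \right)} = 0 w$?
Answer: $\frac{1}{9825} \approx 0.00010178$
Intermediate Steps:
$a{\left(w \right)} = 0$
$\frac{1}{a{\left(-26 \right)} + 9825} = \frac{1}{0 + 9825} = \frac{1}{9825}$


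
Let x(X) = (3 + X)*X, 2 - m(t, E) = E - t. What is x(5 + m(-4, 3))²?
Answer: 0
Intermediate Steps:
m(t, E) = 2 + t - E (m(t, E) = 2 - (E - t) = 2 + (t - E) = 2 + t - E)
x(X) = X*(3 + X)
x(5 + m(-4, 3))² = ((5 + (2 - 4 - 1*3))*(3 + (5 + (2 - 4 - 1*3))))² = ((5 + (2 - 4 - 3))*(3 + (5 + (2 - 4 - 3))))² = ((5 - 5)*(3 + (5 - 5)))² = (0*(3 + 0))² = (0*3)² = 0² = 0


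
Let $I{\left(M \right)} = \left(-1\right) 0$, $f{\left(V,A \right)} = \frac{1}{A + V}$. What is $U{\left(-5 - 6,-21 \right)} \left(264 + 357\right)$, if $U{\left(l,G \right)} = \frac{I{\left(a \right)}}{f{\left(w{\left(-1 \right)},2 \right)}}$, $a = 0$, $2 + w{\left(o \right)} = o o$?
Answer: $0$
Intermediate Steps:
$w{\left(o \right)} = -2 + o^{2}$ ($w{\left(o \right)} = -2 + o o = -2 + o^{2}$)
$I{\left(M \right)} = 0$
$U{\left(l,G \right)} = 0$ ($U{\left(l,G \right)} = \frac{0}{\frac{1}{2 - \left(2 - \left(-1\right)^{2}\right)}} = \frac{0}{\frac{1}{2 + \left(-2 + 1\right)}} = \frac{0}{\frac{1}{2 - 1}} = \frac{0}{1^{-1}} = \frac{0}{1} = 0 \cdot 1 = 0$)
$U{\left(-5 - 6,-21 \right)} \left(264 + 357\right) = 0 \left(264 + 357\right) = 0 \cdot 621 = 0$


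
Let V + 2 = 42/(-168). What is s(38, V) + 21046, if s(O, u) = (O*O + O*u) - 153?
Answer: 44503/2 ≈ 22252.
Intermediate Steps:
V = -9/4 (V = -2 + 42/(-168) = -2 + 42*(-1/168) = -2 - ¼ = -9/4 ≈ -2.2500)
s(O, u) = -153 + O² + O*u (s(O, u) = (O² + O*u) - 153 = -153 + O² + O*u)
s(38, V) + 21046 = (-153 + 38² + 38*(-9/4)) + 21046 = (-153 + 1444 - 171/2) + 21046 = 2411/2 + 21046 = 44503/2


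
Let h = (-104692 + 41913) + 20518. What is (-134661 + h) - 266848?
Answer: -443770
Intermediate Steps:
h = -42261 (h = -62779 + 20518 = -42261)
(-134661 + h) - 266848 = (-134661 - 42261) - 266848 = -176922 - 266848 = -443770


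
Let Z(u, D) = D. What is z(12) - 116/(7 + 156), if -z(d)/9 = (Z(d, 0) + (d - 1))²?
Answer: -177623/163 ≈ -1089.7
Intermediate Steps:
z(d) = -9*(-1 + d)² (z(d) = -9*(0 + (d - 1))² = -9*(0 + (-1 + d))² = -9*(-1 + d)²)
z(12) - 116/(7 + 156) = -9*(-1 + 12)² - 116/(7 + 156) = -9*11² - 116/163 = -9*121 + (1/163)*(-116) = -1089 - 116/163 = -177623/163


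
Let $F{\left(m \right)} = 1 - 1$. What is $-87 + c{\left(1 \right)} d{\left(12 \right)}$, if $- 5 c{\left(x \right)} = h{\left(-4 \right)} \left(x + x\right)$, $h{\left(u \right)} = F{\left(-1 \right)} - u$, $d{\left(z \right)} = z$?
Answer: $- \frac{531}{5} \approx -106.2$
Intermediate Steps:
$F{\left(m \right)} = 0$ ($F{\left(m \right)} = 1 - 1 = 0$)
$h{\left(u \right)} = - u$ ($h{\left(u \right)} = 0 - u = - u$)
$c{\left(x \right)} = - \frac{8 x}{5}$ ($c{\left(x \right)} = - \frac{\left(-1\right) \left(-4\right) \left(x + x\right)}{5} = - \frac{4 \cdot 2 x}{5} = - \frac{8 x}{5}$)
$-87 + c{\left(1 \right)} d{\left(12 \right)} = -87 + \left(- \frac{8}{5}\right) 1 \cdot 12 = -87 - \frac{96}{5} = - \frac{531}{5}$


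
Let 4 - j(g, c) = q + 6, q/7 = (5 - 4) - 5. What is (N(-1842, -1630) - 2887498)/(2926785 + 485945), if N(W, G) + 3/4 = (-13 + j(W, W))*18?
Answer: -11549059/13650920 ≈ -0.84603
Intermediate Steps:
q = -28 (q = 7*((5 - 4) - 5) = 7*(1 - 5) = 7*(-4) = -28)
j(g, c) = 26 (j(g, c) = 4 - (-28 + 6) = 4 - 1*(-22) = 4 + 22 = 26)
N(W, G) = 933/4 (N(W, G) = -¾ + (-13 + 26)*18 = -¾ + 13*18 = -¾ + 234 = 933/4)
(N(-1842, -1630) - 2887498)/(2926785 + 485945) = (933/4 - 2887498)/(2926785 + 485945) = -11549059/4/3412730 = -11549059/4*1/3412730 = -11549059/13650920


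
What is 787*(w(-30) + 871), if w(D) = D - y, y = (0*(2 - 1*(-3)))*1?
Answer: 661867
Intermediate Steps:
y = 0 (y = (0*(2 + 3))*1 = (0*5)*1 = 0*1 = 0)
w(D) = D (w(D) = D - 1*0 = D + 0 = D)
787*(w(-30) + 871) = 787*(-30 + 871) = 787*841 = 661867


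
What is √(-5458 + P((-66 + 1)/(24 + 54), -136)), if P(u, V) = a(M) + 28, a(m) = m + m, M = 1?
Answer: 2*I*√1357 ≈ 73.675*I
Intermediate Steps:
a(m) = 2*m
P(u, V) = 30 (P(u, V) = 2*1 + 28 = 2 + 28 = 30)
√(-5458 + P((-66 + 1)/(24 + 54), -136)) = √(-5458 + 30) = √(-5428) = 2*I*√1357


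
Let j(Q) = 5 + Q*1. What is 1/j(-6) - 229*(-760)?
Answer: 174039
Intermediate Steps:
j(Q) = 5 + Q
1/j(-6) - 229*(-760) = 1/(5 - 6) - 229*(-760) = 1/(-1) + 174040 = -1 + 174040 = 174039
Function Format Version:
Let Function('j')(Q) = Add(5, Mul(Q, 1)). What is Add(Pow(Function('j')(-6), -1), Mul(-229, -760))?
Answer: 174039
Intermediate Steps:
Function('j')(Q) = Add(5, Q)
Add(Pow(Function('j')(-6), -1), Mul(-229, -760)) = Add(Pow(Add(5, -6), -1), Mul(-229, -760)) = Add(Pow(-1, -1), 174040) = Add(-1, 174040) = 174039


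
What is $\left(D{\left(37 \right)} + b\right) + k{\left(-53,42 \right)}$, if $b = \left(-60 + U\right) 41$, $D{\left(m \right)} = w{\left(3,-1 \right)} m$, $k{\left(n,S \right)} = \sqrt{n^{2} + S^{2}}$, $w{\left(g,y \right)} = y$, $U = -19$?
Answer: $-3276 + \sqrt{4573} \approx -3208.4$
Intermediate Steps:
$k{\left(n,S \right)} = \sqrt{S^{2} + n^{2}}$
$D{\left(m \right)} = - m$
$b = -3239$ ($b = \left(-60 - 19\right) 41 = \left(-79\right) 41 = -3239$)
$\left(D{\left(37 \right)} + b\right) + k{\left(-53,42 \right)} = \left(\left(-1\right) 37 - 3239\right) + \sqrt{42^{2} + \left(-53\right)^{2}} = \left(-37 - 3239\right) + \sqrt{1764 + 2809} = -3276 + \sqrt{4573}$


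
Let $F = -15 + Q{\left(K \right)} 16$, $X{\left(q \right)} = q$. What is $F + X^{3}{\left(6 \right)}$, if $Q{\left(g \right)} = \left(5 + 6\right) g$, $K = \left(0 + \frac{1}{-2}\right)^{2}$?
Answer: $245$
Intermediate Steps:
$K = \frac{1}{4}$ ($K = \left(0 - \frac{1}{2}\right)^{2} = \left(- \frac{1}{2}\right)^{2} = \frac{1}{4} \approx 0.25$)
$Q{\left(g \right)} = 11 g$
$F = 29$ ($F = -15 + 11 \cdot \frac{1}{4} \cdot 16 = -15 + \frac{11}{4} \cdot 16 = -15 + 44 = 29$)
$F + X^{3}{\left(6 \right)} = 29 + 6^{3} = 29 + 216 = 245$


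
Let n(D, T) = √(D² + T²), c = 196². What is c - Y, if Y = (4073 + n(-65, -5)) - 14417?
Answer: 48760 - 5*√170 ≈ 48695.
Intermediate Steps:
c = 38416
Y = -10344 + 5*√170 (Y = (4073 + √((-65)² + (-5)²)) - 14417 = (4073 + √(4225 + 25)) - 14417 = (4073 + √4250) - 14417 = (4073 + 5*√170) - 14417 = -10344 + 5*√170 ≈ -10279.)
c - Y = 38416 - (-10344 + 5*√170) = 38416 + (10344 - 5*√170) = 48760 - 5*√170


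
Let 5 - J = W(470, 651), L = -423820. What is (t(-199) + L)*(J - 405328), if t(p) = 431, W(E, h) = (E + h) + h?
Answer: 172359544955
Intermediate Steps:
W(E, h) = E + 2*h
J = -1767 (J = 5 - (470 + 2*651) = 5 - (470 + 1302) = 5 - 1*1772 = 5 - 1772 = -1767)
(t(-199) + L)*(J - 405328) = (431 - 423820)*(-1767 - 405328) = -423389*(-407095) = 172359544955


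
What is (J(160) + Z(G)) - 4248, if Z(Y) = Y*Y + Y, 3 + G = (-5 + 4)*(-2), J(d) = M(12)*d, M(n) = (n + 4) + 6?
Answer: -728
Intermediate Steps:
M(n) = 10 + n (M(n) = (4 + n) + 6 = 10 + n)
J(d) = 22*d (J(d) = (10 + 12)*d = 22*d)
G = -1 (G = -3 + (-5 + 4)*(-2) = -3 - 1*(-2) = -3 + 2 = -1)
Z(Y) = Y + Y² (Z(Y) = Y² + Y = Y + Y²)
(J(160) + Z(G)) - 4248 = (22*160 - (1 - 1)) - 4248 = (3520 - 1*0) - 4248 = (3520 + 0) - 4248 = 3520 - 4248 = -728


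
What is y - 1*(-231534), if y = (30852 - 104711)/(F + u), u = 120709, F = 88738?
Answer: 48494027839/209447 ≈ 2.3153e+5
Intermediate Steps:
y = -73859/209447 (y = (30852 - 104711)/(88738 + 120709) = -73859/209447 ≈ -0.35264)
y - 1*(-231534) = -73859/209447 - 1*(-231534) = -73859/209447 + 231534 = 48494027839/209447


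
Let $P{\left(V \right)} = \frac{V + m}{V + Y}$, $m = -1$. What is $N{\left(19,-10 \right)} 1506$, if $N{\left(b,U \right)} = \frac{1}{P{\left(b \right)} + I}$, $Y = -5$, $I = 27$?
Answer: $\frac{1757}{33} \approx 53.242$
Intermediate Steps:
$P{\left(V \right)} = \frac{-1 + V}{-5 + V}$ ($P{\left(V \right)} = \frac{V - 1}{V - 5} = \frac{-1 + V}{-5 + V}$)
$N{\left(b,U \right)} = \frac{1}{27 + \frac{-1 + b}{-5 + b}}$ ($N{\left(b,U \right)} = \frac{1}{\frac{-1 + b}{-5 + b} + 27} = \frac{1}{27 + \frac{-1 + b}{-5 + b}}$)
$N{\left(19,-10 \right)} 1506 = \frac{-5 + 19}{4 \left(-34 + 7 \cdot 19\right)} 1506 = \frac{1}{4} \frac{1}{-34 + 133} \cdot 14 \cdot 1506 = \frac{1}{4} \cdot \frac{1}{99} \cdot 14 \cdot 1506 = \frac{7}{198} \cdot 1506 = \frac{1757}{33}$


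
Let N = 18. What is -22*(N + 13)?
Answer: -682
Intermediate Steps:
-22*(N + 13) = -22*(18 + 13) = -22*31 = -682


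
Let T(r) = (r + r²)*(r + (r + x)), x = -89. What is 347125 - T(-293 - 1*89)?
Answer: 124494451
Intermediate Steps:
T(r) = (-89 + 2*r)*(r + r²) (T(r) = (r + r²)*(r + (r - 89)) = (r + r²)*(r + (-89 + r)) = (r + r²)*(-89 + 2*r) = (-89 + 2*r)*(r + r²))
347125 - T(-293 - 1*89) = 347125 - (-293 - 1*89)*(-89 - 87*(-293 - 1*89) + 2*(-293 - 1*89)²) = 347125 - (-293 - 89)*(-89 - 87*(-293 - 89) + 2*(-293 - 89)²) = 347125 - (-382)*(-89 - 87*(-382) + 2*(-382)²) = 347125 - (-382)*(-89 + 33234 + 2*145924) = 347125 - (-382)*(-89 + 33234 + 291848) = 347125 - (-382)*324993 = 347125 - 1*(-124147326) = 347125 + 124147326 = 124494451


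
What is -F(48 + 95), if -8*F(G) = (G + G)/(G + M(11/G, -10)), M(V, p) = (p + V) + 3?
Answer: 1859/7076 ≈ 0.26272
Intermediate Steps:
M(V, p) = 3 + V + p (M(V, p) = (V + p) + 3 = 3 + V + p)
F(G) = -G/(4*(-7 + G + 11/G)) (F(G) = -(G + G)/(8*(G + (3 + 11/G - 10))) = -2*G/(8*(G + (-7 + 11/G))) = -2*G/(8*(-7 + G + 11/G)) = -G/(4*(-7 + G + 11/G)))
-F(48 + 95) = -(-1)*(48 + 95)**2/(44 - 28*(48 + 95) + 4*(48 + 95)**2) = -(-1)*143**2/(44 - 28*143 + 4*143**2) = -(-1)*20449/(44 - 4004 + 4*20449) = -(-1)*20449/(44 - 4004 + 81796) = -(-1)*20449/77836 = -1*(-1859/7076) = 1859/7076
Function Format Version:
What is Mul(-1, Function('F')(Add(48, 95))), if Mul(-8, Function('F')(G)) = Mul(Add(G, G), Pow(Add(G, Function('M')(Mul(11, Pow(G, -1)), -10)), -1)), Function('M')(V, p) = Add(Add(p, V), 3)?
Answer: Rational(1859, 7076) ≈ 0.26272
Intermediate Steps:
Function('M')(V, p) = Add(3, V, p) (Function('M')(V, p) = Add(Add(V, p), 3) = Add(3, V, p))
Function('F')(G) = Mul(Rational(-1, 4), G, Pow(Add(-7, G, Mul(11, Pow(G, -1))), -1)) (Function('F')(G) = Mul(Rational(-1, 8), Mul(Add(G, G), Pow(Add(G, Add(3, Mul(11, Pow(G, -1)), -10)), -1))) = Mul(Rational(-1, 8), Mul(Mul(2, G), Pow(Add(G, Add(-7, Mul(11, Pow(G, -1)))), -1))) = Mul(Rational(-1, 8), Mul(Mul(2, G), Pow(Add(-7, G, Mul(11, Pow(G, -1))), -1))) = Mul(Rational(-1, 8), Mul(2, G, Pow(Add(-7, G, Mul(11, Pow(G, -1))), -1))) = Mul(Rational(-1, 4), G, Pow(Add(-7, G, Mul(11, Pow(G, -1))), -1)))
Mul(-1, Function('F')(Add(48, 95))) = Mul(-1, Mul(-1, Pow(Add(48, 95), 2), Pow(Add(44, Mul(-28, Add(48, 95)), Mul(4, Pow(Add(48, 95), 2))), -1))) = Mul(-1, Mul(-1, Pow(143, 2), Pow(Add(44, Mul(-28, 143), Mul(4, Pow(143, 2))), -1))) = Mul(-1, Mul(-1, 20449, Pow(Add(44, -4004, Mul(4, 20449)), -1))) = Mul(-1, Mul(-1, 20449, Pow(Add(44, -4004, 81796), -1))) = Mul(-1, Mul(-1, 20449, Pow(77836, -1))) = Mul(-1, Mul(-1, 20449, Rational(1, 77836))) = Mul(-1, Rational(-1859, 7076)) = Rational(1859, 7076)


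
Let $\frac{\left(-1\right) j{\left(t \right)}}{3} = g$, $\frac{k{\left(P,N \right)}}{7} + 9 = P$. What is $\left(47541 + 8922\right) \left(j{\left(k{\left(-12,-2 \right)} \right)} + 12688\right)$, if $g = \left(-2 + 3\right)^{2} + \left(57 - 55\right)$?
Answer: $715894377$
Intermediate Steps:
$k{\left(P,N \right)} = -63 + 7 P$
$g = 3$ ($g = 1^{2} + 2 = 1 + 2 = 3$)
$j{\left(t \right)} = -9$ ($j{\left(t \right)} = \left(-3\right) 3 = -9$)
$\left(47541 + 8922\right) \left(j{\left(k{\left(-12,-2 \right)} \right)} + 12688\right) = \left(47541 + 8922\right) \left(-9 + 12688\right) = 56463 \cdot 12679 = 715894377$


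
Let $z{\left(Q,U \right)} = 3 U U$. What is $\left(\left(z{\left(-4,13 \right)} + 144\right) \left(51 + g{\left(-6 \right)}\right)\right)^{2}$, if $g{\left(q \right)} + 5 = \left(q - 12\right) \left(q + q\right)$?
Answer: $29091395844$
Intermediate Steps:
$g{\left(q \right)} = -5 + 2 q \left(-12 + q\right)$ ($g{\left(q \right)} = -5 + \left(q - 12\right) \left(q + q\right) = -5 + \left(-12 + q\right) 2 q = -5 + 2 q \left(-12 + q\right)$)
$z{\left(Q,U \right)} = 3 U^{2}$
$\left(\left(z{\left(-4,13 \right)} + 144\right) \left(51 + g{\left(-6 \right)}\right)\right)^{2} = \left(\left(3 \cdot 13^{2} + 144\right) \left(51 - \left(-139 - 72\right)\right)\right)^{2} = \left(\left(3 \cdot 169 + 144\right) \left(51 + \left(-5 + 144 + 2 \cdot 36\right)\right)\right)^{2} = \left(\left(507 + 144\right) \left(51 + \left(-5 + 144 + 72\right)\right)\right)^{2} = \left(651 \left(51 + 211\right)\right)^{2} = \left(651 \cdot 262\right)^{2} = 170562^{2} = 29091395844$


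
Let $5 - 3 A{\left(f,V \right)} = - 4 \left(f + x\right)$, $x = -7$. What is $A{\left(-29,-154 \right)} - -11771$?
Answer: $\frac{35174}{3} \approx 11725.0$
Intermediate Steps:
$A{\left(f,V \right)} = - \frac{23}{3} + \frac{4 f}{3}$ ($A{\left(f,V \right)} = \frac{5}{3} - \frac{\left(-4\right) \left(f - 7\right)}{3} = \frac{5}{3} - \frac{\left(-4\right) \left(-7 + f\right)}{3} = \frac{5}{3} - \frac{28 - 4 f}{3} = \frac{5}{3} + \left(- \frac{28}{3} + \frac{4 f}{3}\right) = - \frac{23}{3} + \frac{4 f}{3}$)
$A{\left(-29,-154 \right)} - -11771 = \left(- \frac{23}{3} + \frac{4}{3} \left(-29\right)\right) - -11771 = \left(- \frac{23}{3} - \frac{116}{3}\right) + 11771 = - \frac{139}{3} + 11771 = \frac{35174}{3}$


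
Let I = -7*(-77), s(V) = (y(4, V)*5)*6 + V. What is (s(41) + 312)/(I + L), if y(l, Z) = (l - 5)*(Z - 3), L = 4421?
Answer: -787/4960 ≈ -0.15867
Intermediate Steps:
y(l, Z) = (-5 + l)*(-3 + Z)
s(V) = 90 - 29*V (s(V) = ((15 - 5*V - 3*4 + V*4)*5)*6 + V = ((15 - 5*V - 12 + 4*V)*5)*6 + V = ((3 - V)*5)*6 + V = (15 - 5*V)*6 + V = (90 - 30*V) + V = 90 - 29*V)
I = 539
(s(41) + 312)/(I + L) = ((90 - 29*41) + 312)/(539 + 4421) = ((90 - 1189) + 312)/4960 = (-1099 + 312)*(1/4960) = -787*1/4960 = -787/4960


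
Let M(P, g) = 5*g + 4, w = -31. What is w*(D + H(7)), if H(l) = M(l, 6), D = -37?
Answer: 93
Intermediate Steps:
M(P, g) = 4 + 5*g
H(l) = 34 (H(l) = 4 + 5*6 = 4 + 30 = 34)
w*(D + H(7)) = -31*(-37 + 34) = -31*(-3) = 93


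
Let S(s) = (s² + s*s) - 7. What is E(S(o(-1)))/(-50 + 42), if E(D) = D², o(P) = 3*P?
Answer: -121/8 ≈ -15.125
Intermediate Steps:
S(s) = -7 + 2*s² (S(s) = (s² + s²) - 7 = 2*s² - 7 = -7 + 2*s²)
E(S(o(-1)))/(-50 + 42) = (-7 + 2*(3*(-1))²)²/(-50 + 42) = (-7 + 2*(-3)²)²/(-8) = -(-7 + 2*9)²/8 = -(-7 + 18)²/8 = -⅛*11² = -⅛*121 = -121/8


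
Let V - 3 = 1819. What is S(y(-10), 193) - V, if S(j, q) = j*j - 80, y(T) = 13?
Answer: -1733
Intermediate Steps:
V = 1822 (V = 3 + 1819 = 1822)
S(j, q) = -80 + j**2 (S(j, q) = j**2 - 80 = -80 + j**2)
S(y(-10), 193) - V = (-80 + 13**2) - 1*1822 = (-80 + 169) - 1822 = 89 - 1822 = -1733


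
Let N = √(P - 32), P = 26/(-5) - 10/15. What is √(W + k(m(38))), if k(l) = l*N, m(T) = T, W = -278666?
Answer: √(-62699850 + 1140*I*√2130)/15 ≈ 0.22148 + 527.89*I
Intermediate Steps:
P = -88/15 (P = 26*(-⅕) - 10*1/15 = -26/5 - ⅔ = -88/15 ≈ -5.8667)
N = 2*I*√2130/15 (N = √(-88/15 - 32) = √(-568/15) = 2*I*√2130/15 ≈ 6.1536*I)
k(l) = 2*I*l*√2130/15 (k(l) = l*(2*I*√2130/15) = 2*I*l*√2130/15)
√(W + k(m(38))) = √(-278666 + (2/15)*I*38*√2130) = √(-278666 + 76*I*√2130/15)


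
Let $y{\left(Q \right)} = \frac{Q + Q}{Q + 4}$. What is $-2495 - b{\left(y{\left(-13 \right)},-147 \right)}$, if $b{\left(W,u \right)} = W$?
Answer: $- \frac{22481}{9} \approx -2497.9$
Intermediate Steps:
$y{\left(Q \right)} = \frac{2 Q}{4 + Q}$
$-2495 - b{\left(y{\left(-13 \right)},-147 \right)} = -2495 - 2 \left(-13\right) \frac{1}{4 - 13} = -2495 - 2 \left(-13\right) \frac{1}{-9} = -2495 - 2 \left(-13\right) \left(- \frac{1}{9}\right) = -2495 - \frac{26}{9} = - \frac{22481}{9}$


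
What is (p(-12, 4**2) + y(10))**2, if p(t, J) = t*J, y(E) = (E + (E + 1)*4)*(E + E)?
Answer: 788544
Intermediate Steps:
y(E) = 2*E*(4 + 5*E) (y(E) = (E + (1 + E)*4)*(2*E) = (E + (4 + 4*E))*(2*E) = (4 + 5*E)*(2*E) = 2*E*(4 + 5*E))
p(t, J) = J*t
(p(-12, 4**2) + y(10))**2 = (4**2*(-12) + 2*10*(4 + 5*10))**2 = (16*(-12) + 2*10*(4 + 50))**2 = (-192 + 2*10*54)**2 = (-192 + 1080)**2 = 888**2 = 788544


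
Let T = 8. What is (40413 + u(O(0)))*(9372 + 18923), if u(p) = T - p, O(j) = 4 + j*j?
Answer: 1143599015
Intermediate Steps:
O(j) = 4 + j²
u(p) = 8 - p
(40413 + u(O(0)))*(9372 + 18923) = (40413 + (8 - (4 + 0²)))*(9372 + 18923) = (40413 + (8 - (4 + 0)))*28295 = (40413 + (8 - 1*4))*28295 = (40413 + (8 - 4))*28295 = (40413 + 4)*28295 = 40417*28295 = 1143599015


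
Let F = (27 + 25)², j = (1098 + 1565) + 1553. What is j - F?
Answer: 1512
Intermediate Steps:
j = 4216 (j = 2663 + 1553 = 4216)
F = 2704 (F = 52² = 2704)
j - F = 4216 - 1*2704 = 4216 - 2704 = 1512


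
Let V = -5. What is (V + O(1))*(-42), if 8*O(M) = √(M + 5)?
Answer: 210 - 21*√6/4 ≈ 197.14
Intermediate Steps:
O(M) = √(5 + M)/8 (O(M) = √(M + 5)/8 = √(5 + M)/8)
(V + O(1))*(-42) = (-5 + √(5 + 1)/8)*(-42) = (-5 + √6/8)*(-42) = 210 - 21*√6/4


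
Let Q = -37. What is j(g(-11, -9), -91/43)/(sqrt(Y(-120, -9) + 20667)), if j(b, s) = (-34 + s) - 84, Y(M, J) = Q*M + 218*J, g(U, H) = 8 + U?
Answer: -1033*sqrt(23145)/199047 ≈ -0.78954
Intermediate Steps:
Y(M, J) = -37*M + 218*J
j(b, s) = -118 + s
j(g(-11, -9), -91/43)/(sqrt(Y(-120, -9) + 20667)) = (-118 - 91/43)/(sqrt((-37*(-120) + 218*(-9)) + 20667)) = (-118 - 91*1/43)/(sqrt((4440 - 1962) + 20667)) = (-118 - 91/43)/(sqrt(2478 + 20667)) = -5165*sqrt(23145)/23145/43 = -1033*sqrt(23145)/199047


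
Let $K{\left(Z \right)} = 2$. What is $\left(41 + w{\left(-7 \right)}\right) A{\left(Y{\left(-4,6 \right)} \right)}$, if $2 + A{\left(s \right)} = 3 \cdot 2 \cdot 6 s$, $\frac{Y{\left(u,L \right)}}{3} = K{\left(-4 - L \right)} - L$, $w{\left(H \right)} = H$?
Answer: $-14756$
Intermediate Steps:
$Y{\left(u,L \right)} = 6 - 3 L$ ($Y{\left(u,L \right)} = 3 \left(2 - L\right) = 6 - 3 L$)
$A{\left(s \right)} = -2 + 36 s$ ($A{\left(s \right)} = -2 + 3 \cdot 2 \cdot 6 s = -2 + 6 \cdot 6 s = -2 + 36 s$)
$\left(41 + w{\left(-7 \right)}\right) A{\left(Y{\left(-4,6 \right)} \right)} = \left(41 - 7\right) \left(-2 + 36 \left(6 - 18\right)\right) = 34 \left(-2 + 36 \left(6 - 18\right)\right) = 34 \left(-2 + 36 \left(-12\right)\right) = 34 \left(-2 - 432\right) = 34 \left(-434\right) = -14756$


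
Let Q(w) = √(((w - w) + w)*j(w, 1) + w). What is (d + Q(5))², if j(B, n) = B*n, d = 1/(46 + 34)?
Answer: 192001/6400 + √30/40 ≈ 30.137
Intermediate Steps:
d = 1/80 ≈ 0.012500
Q(w) = √(w + w²) (Q(w) = √(((w - w) + w)*(w*1) + w) = √((0 + w)*w + w) = √(w*w + w) = √(w² + w) = √(w + w²))
(d + Q(5))² = (1/80 + √(5*(1 + 5)))² = (1/80 + √(5*6))² = (1/80 + √30)²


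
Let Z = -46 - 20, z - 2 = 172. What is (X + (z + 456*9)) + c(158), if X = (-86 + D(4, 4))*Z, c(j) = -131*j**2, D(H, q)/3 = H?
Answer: -3261122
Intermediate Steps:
z = 174 (z = 2 + 172 = 174)
D(H, q) = 3*H
Z = -66
X = 4884 (X = (-86 + 3*4)*(-66) = (-86 + 12)*(-66) = -74*(-66) = 4884)
(X + (z + 456*9)) + c(158) = (4884 + (174 + 456*9)) - 131*158**2 = (4884 + (174 + 4104)) - 131*24964 = (4884 + 4278) - 3270284 = 9162 - 3270284 = -3261122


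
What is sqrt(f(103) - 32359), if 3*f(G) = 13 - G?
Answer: 7*I*sqrt(661) ≈ 179.97*I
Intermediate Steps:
f(G) = 13/3 - G/3 (f(G) = (13 - G)/3 = 13/3 - G/3)
sqrt(f(103) - 32359) = sqrt((13/3 - 1/3*103) - 32359) = sqrt((13/3 - 103/3) - 32359) = sqrt(-30 - 32359) = sqrt(-32389) = 7*I*sqrt(661)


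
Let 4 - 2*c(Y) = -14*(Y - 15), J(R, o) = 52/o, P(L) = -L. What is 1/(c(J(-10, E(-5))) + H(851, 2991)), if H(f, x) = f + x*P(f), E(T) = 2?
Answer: -1/2544411 ≈ -3.9302e-7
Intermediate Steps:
H(f, x) = f - f*x (H(f, x) = f + x*(-f) = f - f*x)
c(Y) = -103 + 7*Y (c(Y) = 2 - (-7)*(Y - 15) = 2 - (-7)*(-15 + Y) = 2 - (210 - 14*Y)/2 = 2 + (-105 + 7*Y) = -103 + 7*Y)
1/(c(J(-10, E(-5))) + H(851, 2991)) = 1/((-103 + 7*(52/2)) + 851*(1 - 1*2991)) = 1/((-103 + 7*(52*(½))) + 851*(1 - 2991)) = 1/((-103 + 7*26) + 851*(-2990)) = 1/((-103 + 182) - 2544490) = 1/(79 - 2544490) = 1/(-2544411) = -1/2544411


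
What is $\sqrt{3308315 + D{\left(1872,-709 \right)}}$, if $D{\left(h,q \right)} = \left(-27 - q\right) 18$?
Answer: $\sqrt{3320591} \approx 1822.2$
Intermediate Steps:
$D{\left(h,q \right)} = -486 - 18 q$
$\sqrt{3308315 + D{\left(1872,-709 \right)}} = \sqrt{3308315 - -12276} = \sqrt{3308315 + \left(-486 + 12762\right)} = \sqrt{3308315 + 12276} = \sqrt{3320591}$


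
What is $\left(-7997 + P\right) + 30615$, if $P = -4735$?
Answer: $17883$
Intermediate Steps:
$\left(-7997 + P\right) + 30615 = \left(-7997 - 4735\right) + 30615 = -12732 + 30615 = 17883$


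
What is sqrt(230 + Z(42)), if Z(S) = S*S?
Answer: sqrt(1994) ≈ 44.654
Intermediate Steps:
Z(S) = S**2
sqrt(230 + Z(42)) = sqrt(230 + 42**2) = sqrt(230 + 1764) = sqrt(1994)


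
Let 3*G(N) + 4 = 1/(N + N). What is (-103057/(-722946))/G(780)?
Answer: -80384460/751743349 ≈ -0.10693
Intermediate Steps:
G(N) = -4/3 + 1/(6*N) (G(N) = -4/3 + 1/(3*(N + N)) = -4/3 + 1/(3*((2*N))) = -4/3 + (1/(2*N))/3 = -4/3 + 1/(6*N))
(-103057/(-722946))/G(780) = (-103057/(-722946))/(((⅙)*(1 - 8*780)/780)) = (-103057*(-1/722946))/(((⅙)*(1/780)*(1 - 6240))) = 103057/(722946*(((⅙)*(1/780)*(-6239)))) = 103057/(722946*(-6239/4680)) = (103057/722946)*(-4680/6239) = -80384460/751743349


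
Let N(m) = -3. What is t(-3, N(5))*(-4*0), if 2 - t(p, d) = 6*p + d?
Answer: 0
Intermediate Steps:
t(p, d) = 2 - d - 6*p (t(p, d) = 2 - (6*p + d) = 2 - (d + 6*p) = 2 + (-d - 6*p) = 2 - d - 6*p)
t(-3, N(5))*(-4*0) = (2 - 1*(-3) - 6*(-3))*(-4*0) = (2 + 3 + 18)*0 = 23*0 = 0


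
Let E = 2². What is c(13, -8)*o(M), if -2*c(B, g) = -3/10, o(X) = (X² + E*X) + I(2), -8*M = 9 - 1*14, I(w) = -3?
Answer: -21/1280 ≈ -0.016406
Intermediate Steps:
E = 4
M = 5/8 (M = -(9 - 1*14)/8 = -(9 - 14)/8 = -⅛*(-5) = 5/8 ≈ 0.62500)
o(X) = -3 + X² + 4*X (o(X) = (X² + 4*X) - 3 = -3 + X² + 4*X)
c(B, g) = 3/20 (c(B, g) = -(-3)/(2*10) = -½*(-3/10) = 3/20)
c(13, -8)*o(M) = 3*(-3 + (5/8)² + 4*(5/8))/20 = 3*(-3 + 25/64 + 5/2)/20 = (3/20)*(-7/64) = -21/1280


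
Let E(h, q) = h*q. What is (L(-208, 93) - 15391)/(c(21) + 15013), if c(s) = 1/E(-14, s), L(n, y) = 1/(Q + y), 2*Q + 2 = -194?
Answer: -22625064/22069105 ≈ -1.0252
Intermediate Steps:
Q = -98 (Q = -1 + (1/2)*(-194) = -1 - 97 = -98)
L(n, y) = 1/(-98 + y)
c(s) = -1/(14*s) (c(s) = 1/(-14*s) = -1/(14*s))
(L(-208, 93) - 15391)/(c(21) + 15013) = (1/(-98 + 93) - 15391)/(-1/14/21 + 15013) = (1/(-5) - 15391)/(-1/14*1/21 + 15013) = (-1/5 - 15391)/(-1/294 + 15013) = -76956/(5*4413821/294) = -76956/5*294/4413821 = -22625064/22069105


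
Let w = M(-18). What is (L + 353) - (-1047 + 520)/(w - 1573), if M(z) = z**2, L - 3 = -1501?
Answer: -1430632/1249 ≈ -1145.4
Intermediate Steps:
L = -1498 (L = 3 - 1501 = -1498)
w = 324 (w = (-18)**2 = 324)
(L + 353) - (-1047 + 520)/(w - 1573) = (-1498 + 353) - (-1047 + 520)/(324 - 1573) = -1145 - (-527)/(-1249) = -1145 - (-527)*(-1)/1249 = -1145 - 1*527/1249 = -1145 - 527/1249 = -1430632/1249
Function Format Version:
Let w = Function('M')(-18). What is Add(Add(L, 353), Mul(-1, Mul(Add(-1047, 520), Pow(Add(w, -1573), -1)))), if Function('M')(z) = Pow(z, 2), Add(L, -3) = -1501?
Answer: Rational(-1430632, 1249) ≈ -1145.4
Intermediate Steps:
L = -1498 (L = Add(3, -1501) = -1498)
w = 324 (w = Pow(-18, 2) = 324)
Add(Add(L, 353), Mul(-1, Mul(Add(-1047, 520), Pow(Add(w, -1573), -1)))) = Add(Add(-1498, 353), Mul(-1, Mul(Add(-1047, 520), Pow(Add(324, -1573), -1)))) = Add(-1145, Mul(-1, Mul(-527, Pow(-1249, -1)))) = Add(-1145, Mul(-1, Mul(-527, Rational(-1, 1249)))) = Add(-1145, Mul(-1, Rational(527, 1249))) = Add(-1145, Rational(-527, 1249)) = Rational(-1430632, 1249)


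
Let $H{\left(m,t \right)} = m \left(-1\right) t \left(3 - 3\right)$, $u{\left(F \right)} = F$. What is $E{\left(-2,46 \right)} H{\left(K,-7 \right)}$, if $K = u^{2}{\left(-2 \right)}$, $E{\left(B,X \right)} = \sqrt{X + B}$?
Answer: $0$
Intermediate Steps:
$E{\left(B,X \right)} = \sqrt{B + X}$
$K = 4$ ($K = \left(-2\right)^{2} = 4$)
$H{\left(m,t \right)} = 0$ ($H{\left(m,t \right)} = - m t 0 = - m 0 = 0$)
$E{\left(-2,46 \right)} H{\left(K,-7 \right)} = \sqrt{-2 + 46} \cdot 0 = \sqrt{44} \cdot 0 = 2 \sqrt{11} \cdot 0 = 0$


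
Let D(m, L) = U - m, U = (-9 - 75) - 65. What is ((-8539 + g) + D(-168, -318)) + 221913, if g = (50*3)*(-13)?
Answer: 211443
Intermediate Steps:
U = -149 (U = -84 - 65 = -149)
g = -1950 (g = 150*(-13) = -1950)
D(m, L) = -149 - m
((-8539 + g) + D(-168, -318)) + 221913 = ((-8539 - 1950) + (-149 - 1*(-168))) + 221913 = (-10489 + (-149 + 168)) + 221913 = (-10489 + 19) + 221913 = -10470 + 221913 = 211443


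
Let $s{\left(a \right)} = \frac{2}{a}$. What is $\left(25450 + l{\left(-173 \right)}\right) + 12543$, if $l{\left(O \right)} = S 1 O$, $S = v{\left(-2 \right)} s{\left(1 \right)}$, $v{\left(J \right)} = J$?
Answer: $38685$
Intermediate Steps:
$S = -4$ ($S = - 2 \cdot \frac{2}{1} = - 2 \cdot 2 \cdot 1 = \left(-2\right) 2 = -4$)
$l{\left(O \right)} = - 4 O$ ($l{\left(O \right)} = \left(-4\right) 1 O = - 4 O$)
$\left(25450 + l{\left(-173 \right)}\right) + 12543 = \left(25450 - -692\right) + 12543 = \left(25450 + 692\right) + 12543 = 26142 + 12543 = 38685$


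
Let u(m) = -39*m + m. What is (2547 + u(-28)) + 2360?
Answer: 5971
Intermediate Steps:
u(m) = -38*m
(2547 + u(-28)) + 2360 = (2547 - 38*(-28)) + 2360 = (2547 + 1064) + 2360 = 3611 + 2360 = 5971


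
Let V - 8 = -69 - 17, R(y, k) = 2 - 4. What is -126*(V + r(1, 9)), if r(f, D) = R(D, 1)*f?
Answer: 10080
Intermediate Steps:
R(y, k) = -2
V = -78 (V = 8 + (-69 - 17) = 8 - 86 = -78)
r(f, D) = -2*f
-126*(V + r(1, 9)) = -126*(-78 - 2*1) = -126*(-78 - 2) = -126*(-80) = 10080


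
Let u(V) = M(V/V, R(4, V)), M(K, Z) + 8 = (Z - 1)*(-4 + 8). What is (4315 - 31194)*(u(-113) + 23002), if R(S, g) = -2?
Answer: -617733178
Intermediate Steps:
M(K, Z) = -12 + 4*Z (M(K, Z) = -8 + (Z - 1)*(-4 + 8) = -8 + (-1 + Z)*4 = -8 + (-4 + 4*Z) = -12 + 4*Z)
u(V) = -20 (u(V) = -12 + 4*(-2) = -12 - 8 = -20)
(4315 - 31194)*(u(-113) + 23002) = (4315 - 31194)*(-20 + 23002) = -26879*22982 = -617733178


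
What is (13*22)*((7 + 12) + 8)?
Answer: 7722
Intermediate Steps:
(13*22)*((7 + 12) + 8) = 286*(19 + 8) = 286*27 = 7722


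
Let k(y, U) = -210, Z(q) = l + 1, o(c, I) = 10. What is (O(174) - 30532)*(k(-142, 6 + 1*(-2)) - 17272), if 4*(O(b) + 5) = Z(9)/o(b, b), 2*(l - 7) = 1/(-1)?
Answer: 4270756449/8 ≈ 5.3384e+8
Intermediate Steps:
l = 13/2 (l = 7 + (½)/(-1) = 7 + (½)*(-1) = 7 - ½ = 13/2 ≈ 6.5000)
Z(q) = 15/2 (Z(q) = 13/2 + 1 = 15/2)
O(b) = -77/16 (O(b) = -5 + ((15/2)/10)/4 = -5 + ((15/2)*(⅒))/4 = -5 + (¼)*(¾) = -5 + 3/16 = -77/16)
(O(174) - 30532)*(k(-142, 6 + 1*(-2)) - 17272) = (-77/16 - 30532)*(-210 - 17272) = -488589/16*(-17482) = 4270756449/8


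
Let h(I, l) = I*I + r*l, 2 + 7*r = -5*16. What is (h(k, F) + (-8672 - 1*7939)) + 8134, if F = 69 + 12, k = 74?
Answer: -27649/7 ≈ -3949.9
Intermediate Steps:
r = -82/7 (r = -2/7 + (-5*16)/7 = -2/7 + (⅐)*(-80) = -2/7 - 80/7 = -82/7 ≈ -11.714)
F = 81
h(I, l) = I² - 82*l/7 (h(I, l) = I*I - 82*l/7 = I² - 82*l/7)
(h(k, F) + (-8672 - 1*7939)) + 8134 = ((74² - 82/7*81) + (-8672 - 1*7939)) + 8134 = ((5476 - 6642/7) + (-8672 - 7939)) + 8134 = (31690/7 - 16611) + 8134 = -84587/7 + 8134 = -27649/7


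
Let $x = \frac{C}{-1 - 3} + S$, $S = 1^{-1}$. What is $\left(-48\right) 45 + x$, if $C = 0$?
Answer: $-2159$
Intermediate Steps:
$S = 1$
$x = 1$ ($x = \frac{0}{-1 - 3} + 1 = \frac{0}{-4} + 1 = 0 \left(- \frac{1}{4}\right) + 1 = 0 + 1 = 1$)
$\left(-48\right) 45 + x = \left(-48\right) 45 + 1 = -2160 + 1 = -2159$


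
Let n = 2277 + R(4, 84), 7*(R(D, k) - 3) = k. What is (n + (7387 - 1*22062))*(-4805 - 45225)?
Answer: 619521490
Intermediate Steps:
R(D, k) = 3 + k/7
n = 2292 (n = 2277 + (3 + (⅐)*84) = 2277 + (3 + 12) = 2277 + 15 = 2292)
(n + (7387 - 1*22062))*(-4805 - 45225) = (2292 + (7387 - 1*22062))*(-4805 - 45225) = (2292 + (7387 - 22062))*(-50030) = (2292 - 14675)*(-50030) = -12383*(-50030) = 619521490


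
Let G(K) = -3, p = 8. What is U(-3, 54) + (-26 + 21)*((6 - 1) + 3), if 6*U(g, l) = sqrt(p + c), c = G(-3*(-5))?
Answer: -40 + sqrt(5)/6 ≈ -39.627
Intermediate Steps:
c = -3
U(g, l) = sqrt(5)/6 (U(g, l) = sqrt(8 - 3)/6 = sqrt(5)/6)
U(-3, 54) + (-26 + 21)*((6 - 1) + 3) = sqrt(5)/6 + (-26 + 21)*((6 - 1) + 3) = sqrt(5)/6 - 5*(5 + 3) = sqrt(5)/6 - 5*8 = sqrt(5)/6 - 40 = -40 + sqrt(5)/6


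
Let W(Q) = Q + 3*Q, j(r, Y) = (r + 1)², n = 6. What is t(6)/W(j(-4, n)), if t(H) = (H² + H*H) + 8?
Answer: 20/9 ≈ 2.2222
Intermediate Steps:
j(r, Y) = (1 + r)²
W(Q) = 4*Q
t(H) = 8 + 2*H² (t(H) = (H² + H²) + 8 = 2*H² + 8 = 8 + 2*H²)
t(6)/W(j(-4, n)) = (8 + 2*6²)/((4*(1 - 4)²)) = (8 + 2*36)/((4*(-3)²)) = (8 + 72)/((4*9)) = 80/36 = 80*(1/36) = 20/9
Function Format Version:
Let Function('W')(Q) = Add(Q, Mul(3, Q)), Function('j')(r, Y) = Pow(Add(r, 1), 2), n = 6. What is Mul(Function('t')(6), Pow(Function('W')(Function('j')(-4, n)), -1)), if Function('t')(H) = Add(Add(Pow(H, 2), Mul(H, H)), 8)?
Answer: Rational(20, 9) ≈ 2.2222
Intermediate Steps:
Function('j')(r, Y) = Pow(Add(1, r), 2)
Function('W')(Q) = Mul(4, Q)
Function('t')(H) = Add(8, Mul(2, Pow(H, 2))) (Function('t')(H) = Add(Add(Pow(H, 2), Pow(H, 2)), 8) = Add(Mul(2, Pow(H, 2)), 8) = Add(8, Mul(2, Pow(H, 2))))
Mul(Function('t')(6), Pow(Function('W')(Function('j')(-4, n)), -1)) = Mul(Add(8, Mul(2, Pow(6, 2))), Pow(Mul(4, Pow(Add(1, -4), 2)), -1)) = Mul(Add(8, Mul(2, 36)), Pow(Mul(4, Pow(-3, 2)), -1)) = Mul(Add(8, 72), Pow(Mul(4, 9), -1)) = Mul(80, Pow(36, -1)) = Mul(80, Rational(1, 36)) = Rational(20, 9)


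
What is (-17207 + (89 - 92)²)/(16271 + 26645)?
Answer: -8599/21458 ≈ -0.40074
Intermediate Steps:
(-17207 + (89 - 92)²)/(16271 + 26645) = (-17207 + (-3)²)/42916 = (-17207 + 9)*(1/42916) = -17198*1/42916 = -8599/21458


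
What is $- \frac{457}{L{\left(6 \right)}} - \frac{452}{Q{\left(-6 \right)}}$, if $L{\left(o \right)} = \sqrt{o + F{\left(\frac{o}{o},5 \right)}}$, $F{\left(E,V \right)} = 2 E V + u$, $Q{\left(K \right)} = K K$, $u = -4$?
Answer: $- \frac{113}{9} - \frac{457 \sqrt{3}}{6} \approx -144.48$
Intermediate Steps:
$Q{\left(K \right)} = K^{2}$
$F{\left(E,V \right)} = -4 + 2 E V$ ($F{\left(E,V \right)} = 2 E V - 4 = -4 + 2 E V$)
$L{\left(o \right)} = \sqrt{6 + o}$ ($L{\left(o \right)} = \sqrt{o + \left(-4 + 2 \frac{o}{o} 5\right)} = \sqrt{o - \left(4 - 10\right)} = \sqrt{o + \left(-4 + 10\right)} = \sqrt{o + 6} = \sqrt{6 + o}$)
$- \frac{457}{L{\left(6 \right)}} - \frac{452}{Q{\left(-6 \right)}} = - \frac{457}{\sqrt{6 + 6}} - \frac{452}{\left(-6\right)^{2}} = - \frac{457}{\sqrt{12}} - \frac{452}{36} = - \frac{457}{2 \sqrt{3}} - \frac{113}{9} = - 457 \frac{\sqrt{3}}{6} - \frac{113}{9} = - \frac{457 \sqrt{3}}{6} - \frac{113}{9} = - \frac{113}{9} - \frac{457 \sqrt{3}}{6}$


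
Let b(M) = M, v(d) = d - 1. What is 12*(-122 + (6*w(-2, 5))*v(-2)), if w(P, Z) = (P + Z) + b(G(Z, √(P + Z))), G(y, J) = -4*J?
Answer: -2112 + 864*√3 ≈ -615.51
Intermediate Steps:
v(d) = -1 + d
w(P, Z) = P + Z - 4*√(P + Z) (w(P, Z) = (P + Z) - 4*√(P + Z) = P + Z - 4*√(P + Z))
12*(-122 + (6*w(-2, 5))*v(-2)) = 12*(-122 + (6*(-2 + 5 - 4*√(-2 + 5)))*(-1 - 2)) = 12*(-122 + (6*(-2 + 5 - 4*√3))*(-3)) = 12*(-122 + (6*(3 - 4*√3))*(-3)) = 12*(-122 + (18 - 24*√3)*(-3)) = 12*(-122 + (-54 + 72*√3)) = 12*(-176 + 72*√3) = -2112 + 864*√3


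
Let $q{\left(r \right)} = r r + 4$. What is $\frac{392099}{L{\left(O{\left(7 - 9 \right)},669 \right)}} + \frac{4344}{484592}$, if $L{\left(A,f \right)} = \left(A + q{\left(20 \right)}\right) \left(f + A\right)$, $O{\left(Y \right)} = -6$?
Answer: $\frac{5973572102}{3995975919} \approx 1.4949$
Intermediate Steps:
$q{\left(r \right)} = 4 + r^{2}$ ($q{\left(r \right)} = r^{2} + 4 = 4 + r^{2}$)
$L{\left(A,f \right)} = \left(404 + A\right) \left(A + f\right)$ ($L{\left(A,f \right)} = \left(A + \left(4 + 20^{2}\right)\right) \left(f + A\right) = \left(A + \left(4 + 400\right)\right) \left(A + f\right) = \left(A + 404\right) \left(A + f\right) = \left(404 + A\right) \left(A + f\right)$)
$\frac{392099}{L{\left(O{\left(7 - 9 \right)},669 \right)}} + \frac{4344}{484592} = \frac{392099}{\left(-6\right)^{2} + 404 \left(-6\right) + 404 \cdot 669 - 4014} + \frac{4344}{484592} = \frac{392099}{36 - 2424 + 270276 - 4014} + 4344 \cdot \frac{1}{484592} = \frac{392099}{263874} + \frac{543}{60574} = \frac{5973572102}{3995975919}$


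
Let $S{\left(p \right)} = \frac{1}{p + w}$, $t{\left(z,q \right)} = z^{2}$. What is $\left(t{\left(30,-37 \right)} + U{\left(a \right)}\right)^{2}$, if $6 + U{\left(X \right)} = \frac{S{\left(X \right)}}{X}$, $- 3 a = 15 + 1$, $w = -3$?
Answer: $\frac{127884196881}{160000} \approx 7.9928 \cdot 10^{5}$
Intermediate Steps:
$a = - \frac{16}{3}$ ($a = - \frac{15 + 1}{3} = \left(- \frac{1}{3}\right) 16 = - \frac{16}{3} \approx -5.3333$)
$S{\left(p \right)} = \frac{1}{-3 + p}$ ($S{\left(p \right)} = \frac{1}{p - 3} = \frac{1}{-3 + p}$)
$U{\left(X \right)} = -6 + \frac{1}{X \left(-3 + X\right)}$ ($U{\left(X \right)} = -6 + \frac{1}{\left(-3 + X\right) X} = -6 + \frac{1}{X \left(-3 + X\right)}$)
$\left(t{\left(30,-37 \right)} + U{\left(a \right)}\right)^{2} = \left(30^{2} - \left(6 - \frac{1}{\left(- \frac{16}{3}\right) \left(-3 - \frac{16}{3}\right)}\right)\right)^{2} = \left(900 - \left(6 + \frac{3}{16 \left(- \frac{25}{3}\right)}\right)\right)^{2} = \left(900 - \frac{2391}{400}\right)^{2} = \left(\frac{357609}{400}\right)^{2} = \frac{127884196881}{160000}$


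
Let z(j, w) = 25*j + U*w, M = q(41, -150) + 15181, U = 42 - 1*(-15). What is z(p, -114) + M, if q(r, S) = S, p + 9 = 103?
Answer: 10883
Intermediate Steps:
p = 94 (p = -9 + 103 = 94)
U = 57 (U = 42 + 15 = 57)
M = 15031 (M = -150 + 15181 = 15031)
z(j, w) = 25*j + 57*w
z(p, -114) + M = (25*94 + 57*(-114)) + 15031 = (2350 - 6498) + 15031 = -4148 + 15031 = 10883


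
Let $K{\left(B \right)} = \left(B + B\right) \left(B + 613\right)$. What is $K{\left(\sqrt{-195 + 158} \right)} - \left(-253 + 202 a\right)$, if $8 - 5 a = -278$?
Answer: $- \frac{56877}{5} + 1226 i \sqrt{37} \approx -11375.0 + 7457.5 i$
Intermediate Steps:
$K{\left(B \right)} = 2 B \left(613 + B\right)$
$a = \frac{286}{5}$ ($a = \frac{8}{5} - - \frac{278}{5} = \frac{8}{5} + \frac{278}{5} = \frac{286}{5} \approx 57.2$)
$K{\left(\sqrt{-195 + 158} \right)} - \left(-253 + 202 a\right) = 2 \sqrt{-195 + 158} \left(613 + \sqrt{-195 + 158}\right) + \left(\left(104 + 149\right) - \frac{57772}{5}\right) = 2 \sqrt{-37} \left(613 + \sqrt{-37}\right) + \left(253 - \frac{57772}{5}\right) = 2 i \sqrt{37} \left(613 + i \sqrt{37}\right) - \frac{56507}{5} = - \frac{56507}{5} + 2 i \sqrt{37} \left(613 + i \sqrt{37}\right)$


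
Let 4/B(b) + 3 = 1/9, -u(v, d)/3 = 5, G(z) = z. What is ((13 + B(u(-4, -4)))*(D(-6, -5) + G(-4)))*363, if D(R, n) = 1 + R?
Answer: -493317/13 ≈ -37947.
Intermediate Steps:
u(v, d) = -15 (u(v, d) = -3*5 = -15)
B(b) = -18/13 (B(b) = 4/(-3 + 1/9) = 4/(-3 + ⅑) = 4/(-26/9) = 4*(-9/26) = -18/13)
((13 + B(u(-4, -4)))*(D(-6, -5) + G(-4)))*363 = ((13 - 18/13)*((1 - 6) - 4))*363 = (151*(-5 - 4)/13)*363 = ((151/13)*(-9))*363 = -1359/13*363 = -493317/13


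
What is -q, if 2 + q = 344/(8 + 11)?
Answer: -306/19 ≈ -16.105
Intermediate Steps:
q = 306/19 (q = -2 + 344/(8 + 11) = -2 + 344/19 = 306/19 ≈ 16.105)
-q = -1*306/19 = -306/19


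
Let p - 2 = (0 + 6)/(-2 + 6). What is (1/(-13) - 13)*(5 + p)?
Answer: -1445/13 ≈ -111.15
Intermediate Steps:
p = 7/2 (p = 2 + (0 + 6)/(-2 + 6) = 2 + 6/4 = 2 + 6*(1/4) = 2 + 3/2 = 7/2 ≈ 3.5000)
(1/(-13) - 13)*(5 + p) = (1/(-13) - 13)*(5 + 7/2) = (-1/13 - 13)*(17/2) = -170/13*17/2 = -1445/13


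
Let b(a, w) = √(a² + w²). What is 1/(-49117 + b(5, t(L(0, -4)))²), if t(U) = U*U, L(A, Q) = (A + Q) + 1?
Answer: -1/49011 ≈ -2.0404e-5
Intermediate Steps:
L(A, Q) = 1 + A + Q
t(U) = U²
1/(-49117 + b(5, t(L(0, -4)))²) = 1/(-49117 + (√(5² + ((1 + 0 - 4)²)²))²) = 1/(-49117 + (√(25 + ((-3)²)²))²) = 1/(-49117 + (√(25 + 9²))²) = 1/(-49117 + (√(25 + 81))²) = 1/(-49117 + (√106)²) = 1/(-49117 + 106) = 1/(-49011) = -1/49011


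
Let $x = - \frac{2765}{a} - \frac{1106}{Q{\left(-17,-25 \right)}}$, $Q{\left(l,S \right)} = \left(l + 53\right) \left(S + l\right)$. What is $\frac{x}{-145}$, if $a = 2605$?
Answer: $\frac{3713}{1631772} \approx 0.0022754$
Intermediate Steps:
$Q{\left(l,S \right)} = \left(53 + l\right) \left(S + l\right)$
$x = - \frac{18565}{56268}$ ($x = - \frac{2765}{2605} - \frac{1106}{\left(-17\right)^{2} + 53 \left(-25\right) + 53 \left(-17\right) - -425} = \left(-2765\right) \frac{1}{2605} - \frac{1106}{289 - 1325 - 901 + 425} = - \frac{553}{521} - \frac{1106}{-1512} = - \frac{553}{521} - - \frac{79}{108} = - \frac{553}{521} + \frac{79}{108} = - \frac{18565}{56268} \approx -0.32994$)
$\frac{x}{-145} = \frac{1}{-145} \left(- \frac{18565}{56268}\right) = \left(- \frac{1}{145}\right) \left(- \frac{18565}{56268}\right) = \frac{3713}{1631772}$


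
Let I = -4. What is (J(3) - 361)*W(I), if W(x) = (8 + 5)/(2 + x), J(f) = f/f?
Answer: 2340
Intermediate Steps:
J(f) = 1
W(x) = 13/(2 + x)
(J(3) - 361)*W(I) = (1 - 361)*(13/(2 - 4)) = -4680/(-2) = -4680*(-1)/2 = -360*(-13/2) = 2340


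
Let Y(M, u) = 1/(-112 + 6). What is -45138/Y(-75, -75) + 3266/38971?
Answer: 186461741054/38971 ≈ 4.7846e+6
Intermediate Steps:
Y(M, u) = -1/106 (Y(M, u) = 1/(-106) = -1/106)
-45138/Y(-75, -75) + 3266/38971 = -45138/(-1/106) + 3266/38971 = -45138*(-106) + 3266*(1/38971) = 4784628 + 3266/38971 = 186461741054/38971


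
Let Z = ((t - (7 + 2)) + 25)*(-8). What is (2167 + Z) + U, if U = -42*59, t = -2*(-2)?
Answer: -471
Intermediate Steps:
t = 4
U = -2478
Z = -160 (Z = ((4 - (7 + 2)) + 25)*(-8) = ((4 - 1*9) + 25)*(-8) = ((4 - 9) + 25)*(-8) = (-5 + 25)*(-8) = 20*(-8) = -160)
(2167 + Z) + U = (2167 - 160) - 2478 = 2007 - 2478 = -471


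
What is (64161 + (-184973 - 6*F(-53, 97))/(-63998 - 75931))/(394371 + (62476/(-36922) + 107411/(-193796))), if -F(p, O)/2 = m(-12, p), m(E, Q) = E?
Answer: 32120909989132781816/197428688034499895253 ≈ 0.16270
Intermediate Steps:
F(p, O) = 24 (F(p, O) = -2*(-12) = 24)
(64161 + (-184973 - 6*F(-53, 97))/(-63998 - 75931))/(394371 + (62476/(-36922) + 107411/(-193796))) = (64161 + (-184973 - 6*24)/(-63998 - 75931))/(394371 + (62476/(-36922) + 107411/(-193796))) = (64161 + (-184973 - 144)/(-139929))/(394371 + (62476*(-1/36922) + 107411*(-1/193796))) = (64161 - 185117*(-1/139929))/(394371 + (-31238/18461 - 107411/193796)) = (64161 + 185117/139929)/(394371 - 8036713919/3577667956) = 8978169686/(139929*(1410920452761757/3577667956)) = (8978169686/139929)*(3577667956/1410920452761757) = 32120909989132781816/197428688034499895253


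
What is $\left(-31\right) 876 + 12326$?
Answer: $-14830$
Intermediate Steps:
$\left(-31\right) 876 + 12326 = -27156 + 12326 = -14830$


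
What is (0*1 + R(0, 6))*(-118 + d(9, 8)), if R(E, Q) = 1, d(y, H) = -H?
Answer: -126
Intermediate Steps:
(0*1 + R(0, 6))*(-118 + d(9, 8)) = (0*1 + 1)*(-118 - 1*8) = (0 + 1)*(-118 - 8) = 1*(-126) = -126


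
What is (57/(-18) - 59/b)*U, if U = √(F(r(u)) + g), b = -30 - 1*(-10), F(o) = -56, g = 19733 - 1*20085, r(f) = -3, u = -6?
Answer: -13*I*√102/30 ≈ -4.3764*I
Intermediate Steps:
g = -352 (g = 19733 - 20085 = -352)
b = -20 (b = -30 + 10 = -20)
U = 2*I*√102 (U = √(-56 - 352) = √(-408) = 2*I*√102 ≈ 20.199*I)
(57/(-18) - 59/b)*U = (57/(-18) - 59/(-20))*(2*I*√102) = (57*(-1/18) - 59*(-1/20))*(2*I*√102) = (-19/6 + 59/20)*(2*I*√102) = -13*I*√102/30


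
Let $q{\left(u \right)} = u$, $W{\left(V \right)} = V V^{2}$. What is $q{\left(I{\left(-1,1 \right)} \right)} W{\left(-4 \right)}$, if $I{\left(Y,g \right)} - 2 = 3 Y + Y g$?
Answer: $128$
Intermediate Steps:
$I{\left(Y,g \right)} = 2 + 3 Y + Y g$ ($I{\left(Y,g \right)} = 2 + \left(3 Y + Y g\right) = 2 + 3 Y + Y g$)
$W{\left(V \right)} = V^{3}$
$q{\left(I{\left(-1,1 \right)} \right)} W{\left(-4 \right)} = \left(2 + 3 \left(-1\right) - 1\right) \left(-4\right)^{3} = \left(2 - 3 - 1\right) \left(-64\right) = \left(-2\right) \left(-64\right) = 128$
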